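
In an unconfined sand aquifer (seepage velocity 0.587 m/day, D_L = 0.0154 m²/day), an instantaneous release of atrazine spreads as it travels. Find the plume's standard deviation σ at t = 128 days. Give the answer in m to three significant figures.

Dispersive spreading gives a Gaussian with σ² = 2Dt; advection only shifts the center.
σ = √(2 × 0.0154 × 128) = 1.99 m.

1.99 m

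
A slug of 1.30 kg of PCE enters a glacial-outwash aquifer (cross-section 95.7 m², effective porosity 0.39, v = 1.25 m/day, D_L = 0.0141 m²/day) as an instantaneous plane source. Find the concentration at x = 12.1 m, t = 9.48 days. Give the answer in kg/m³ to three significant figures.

0.0239 kg/m³

For an instantaneous plane source, C(x,t) = M/(n_e·A·√(4πDt)) · exp(−(x−vt)²/(4Dt)), with n_e·A the pore (flow) area.
Plume center vt = 1.25 × 9.48 = 11.85 m, so the well at 12.1 m is 0.25 m downgradient of the peak.
√(4πDt) = 1.296 m, giving peak height M/(n_e·A·√(4πDt)) = 1.30/(0.39 × 95.7 × 1.296) = 0.02688 kg/m³.
(x−vt)²/(4Dt) = (0.25)²/(4 × 0.0141 × 9.48) = 0.1169; exp(−0.1169) = 0.8897.
C = 0.02688 × 0.8897 = 0.0239 kg/m³.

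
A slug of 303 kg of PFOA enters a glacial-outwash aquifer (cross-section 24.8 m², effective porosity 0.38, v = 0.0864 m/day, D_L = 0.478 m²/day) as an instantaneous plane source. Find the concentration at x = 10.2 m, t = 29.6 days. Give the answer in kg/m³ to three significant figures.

0.859 kg/m³

For an instantaneous plane source, C(x,t) = M/(n_e·A·√(4πDt)) · exp(−(x−vt)²/(4Dt)), with n_e·A the pore (flow) area.
Plume center vt = 0.0864 × 29.6 = 2.55744 m, so the well at 10.2 m is 7.64256 m downgradient of the peak.
√(4πDt) = 13.33 m, giving peak height M/(n_e·A·√(4πDt)) = 303/(0.38 × 24.8 × 13.33) = 2.412 kg/m³.
(x−vt)²/(4Dt) = (7.64256)²/(4 × 0.478 × 29.6) = 1.032; exp(−1.032) = 0.3563.
C = 2.412 × 0.3563 = 0.859 kg/m³.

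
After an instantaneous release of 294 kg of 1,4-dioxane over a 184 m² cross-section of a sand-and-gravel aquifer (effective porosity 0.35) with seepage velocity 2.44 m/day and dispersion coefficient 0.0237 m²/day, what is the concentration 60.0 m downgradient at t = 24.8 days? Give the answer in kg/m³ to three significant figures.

For an instantaneous plane source, C(x,t) = M/(n_e·A·√(4πDt)) · exp(−(x−vt)²/(4Dt)), with n_e·A the pore (flow) area.
Plume center vt = 2.44 × 24.8 = 60.512 m, so the well at 60.0 m is 0.512 m upgradient of the peak.
√(4πDt) = 2.718 m, giving peak height M/(n_e·A·√(4πDt)) = 294/(0.35 × 184 × 2.718) = 1.680 kg/m³.
(x−vt)²/(4Dt) = (-0.512)²/(4 × 0.0237 × 24.8) = 0.1115; exp(−0.1115) = 0.8945.
C = 1.680 × 0.8945 = 1.50 kg/m³.

1.50 kg/m³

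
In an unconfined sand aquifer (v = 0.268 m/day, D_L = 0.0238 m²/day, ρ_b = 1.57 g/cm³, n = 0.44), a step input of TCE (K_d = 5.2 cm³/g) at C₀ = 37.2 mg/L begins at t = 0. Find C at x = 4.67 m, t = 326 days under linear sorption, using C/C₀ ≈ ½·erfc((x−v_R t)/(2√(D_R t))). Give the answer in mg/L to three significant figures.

Retardation factor R = 1 + ρ_b·K_d/n = 1 + 1.57 × 5.2/0.44 = 19.55.
Sorption retards both mechanisms: v_R = v/R = 0.01371 m/day, D_R = D/R = 0.001217 m²/day.
v_R·t = 0.01371 × 326 = 4.46946 m; 2√(D_R t) = 1.260 m; argument = (4.67 − 4.46946)/1.260 = 0.1592.
C = C₀ × ½·erfc(0.1592) = 37.2 × 0.4109 = 15.3 mg/L.

15.3 mg/L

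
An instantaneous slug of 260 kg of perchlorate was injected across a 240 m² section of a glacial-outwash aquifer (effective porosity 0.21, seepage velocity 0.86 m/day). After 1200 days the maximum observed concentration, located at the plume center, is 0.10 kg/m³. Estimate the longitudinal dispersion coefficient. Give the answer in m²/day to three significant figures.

0.176 m²/day

At the plume center C_max = M/(n_e·A·√(4πDt)), so D = M²/(4πt·(n_e·A·C_max)²).
n_e·A·C_max = 0.21 × 240 × 0.10 = 5.040 kg/m.
D = 260²/(4π × 1200 × 5.040²) = 0.176 m²/day.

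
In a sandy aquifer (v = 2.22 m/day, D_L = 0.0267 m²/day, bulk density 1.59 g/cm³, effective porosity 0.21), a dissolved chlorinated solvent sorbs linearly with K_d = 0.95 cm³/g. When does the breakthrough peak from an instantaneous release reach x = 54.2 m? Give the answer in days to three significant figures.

Retardation factor R = 1 + ρ_b·K_d/n = 1 + 1.59 × 0.95/0.21 = 8.193.
Sorption retards both mechanisms: v_R = v/R = 0.2710 m/day, D_R = D/R = 0.003259 m²/day.
Peak time from v_R²t² + 2D_R t − x² = 0: t = (√(D_R² + v_R²x²) − D_R)/v_R².
√(D_R² + v_R²x²) = √(0.003259² + 0.2710² × 54.2²) = 14.69; v_R² = 0.07344.
t = (14.69 − 0.003259)/0.07344 = 200 days.

200 days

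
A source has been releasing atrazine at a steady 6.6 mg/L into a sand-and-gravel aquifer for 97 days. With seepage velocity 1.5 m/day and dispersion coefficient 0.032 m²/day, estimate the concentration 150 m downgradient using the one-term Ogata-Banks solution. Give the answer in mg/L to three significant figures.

0.234 mg/L

For a continuous step input, C/C₀ ≈ ½·erfc((x−vt)/(2√(Dt))).
vt = 1.5 × 97 = 145.5 m and 2√(Dt) = 2√(0.032 × 97) = 3.524 m.
Argument (x−vt)/(2√(Dt)) = (150 − 145.5)/3.524 = 1.277; ½·erfc(1.277) = 0.03546.
C = 6.6 × 0.03546 = 0.234 mg/L.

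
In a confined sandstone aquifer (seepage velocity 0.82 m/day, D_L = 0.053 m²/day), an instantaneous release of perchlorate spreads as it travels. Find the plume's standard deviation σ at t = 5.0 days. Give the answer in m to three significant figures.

Dispersive spreading gives a Gaussian with σ² = 2Dt; advection only shifts the center.
σ = √(2 × 0.053 × 5.0) = 0.728 m.

0.728 m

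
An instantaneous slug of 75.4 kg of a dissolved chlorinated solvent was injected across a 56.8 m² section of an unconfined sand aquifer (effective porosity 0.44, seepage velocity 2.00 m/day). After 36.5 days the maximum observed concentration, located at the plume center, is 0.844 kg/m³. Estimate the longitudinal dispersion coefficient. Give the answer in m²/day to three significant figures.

At the plume center C_max = M/(n_e·A·√(4πDt)), so D = M²/(4πt·(n_e·A·C_max)²).
n_e·A·C_max = 0.44 × 56.8 × 0.844 = 21.09 kg/m.
D = 75.4²/(4π × 36.5 × 21.09²) = 0.0279 m²/day.

0.0279 m²/day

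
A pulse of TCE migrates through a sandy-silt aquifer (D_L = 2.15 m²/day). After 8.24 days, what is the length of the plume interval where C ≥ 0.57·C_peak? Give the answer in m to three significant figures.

The plume is Gaussian with σ = √(2Dt) = √(2 × 2.15 × 8.24) = 5.952 m.
C/C_peak = exp(−Δx²/(2σ²)) = 0.57 ⇒ Δx = σ·√(−2 ln 0.57) = 5.952 × 1.060 = 6.309 m.
Width = 2Δx = 12.6 m.

12.6 m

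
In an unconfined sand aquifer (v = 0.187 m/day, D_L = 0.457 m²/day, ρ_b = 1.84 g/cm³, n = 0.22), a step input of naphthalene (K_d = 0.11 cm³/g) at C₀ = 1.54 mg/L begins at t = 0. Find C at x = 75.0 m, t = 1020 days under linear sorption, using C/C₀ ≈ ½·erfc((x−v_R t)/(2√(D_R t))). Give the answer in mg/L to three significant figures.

1.33 mg/L

Retardation factor R = 1 + ρ_b·K_d/n = 1 + 1.84 × 0.11/0.22 = 1.920.
Sorption retards both mechanisms: v_R = v/R = 0.09740 m/day, D_R = D/R = 0.2380 m²/day.
v_R·t = 0.09740 × 1020 = 99.348 m; 2√(D_R t) = 31.16 m; argument = (75.0 − 99.348)/31.16 = -0.7814.
C = C₀ × ½·erfc(-0.7814) = 1.54 × 0.8654 = 1.33 mg/L.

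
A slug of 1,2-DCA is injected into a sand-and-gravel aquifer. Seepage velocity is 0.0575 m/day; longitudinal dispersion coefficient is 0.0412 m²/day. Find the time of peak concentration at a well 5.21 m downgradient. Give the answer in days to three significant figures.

For the 1D instantaneous-source solution, setting ∂C/∂t = 0 at fixed x gives v²t² + 2Dt − x² = 0, so t = (√(D² + v²x²) − D)/v².
√(D² + v²x²) = √(0.0412² + 0.0575² × 5.21²) = 0.3024; v² = 0.00330625.
t = (0.3024 − 0.0412)/0.00330625 = 79.0 days (vs. the pure-advection estimate x/v = 90.6 d).

79.0 days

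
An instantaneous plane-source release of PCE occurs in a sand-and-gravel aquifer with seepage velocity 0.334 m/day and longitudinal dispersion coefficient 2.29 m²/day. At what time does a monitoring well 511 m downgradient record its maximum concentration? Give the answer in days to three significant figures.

1510 days

For the 1D instantaneous-source solution, setting ∂C/∂t = 0 at fixed x gives v²t² + 2Dt − x² = 0, so t = (√(D² + v²x²) − D)/v².
√(D² + v²x²) = √(2.29² + 0.334² × 511²) = 170.7; v² = 0.111556.
t = (170.7 − 2.29)/0.111556 = 1510 days (vs. the pure-advection estimate x/v = 1530 d).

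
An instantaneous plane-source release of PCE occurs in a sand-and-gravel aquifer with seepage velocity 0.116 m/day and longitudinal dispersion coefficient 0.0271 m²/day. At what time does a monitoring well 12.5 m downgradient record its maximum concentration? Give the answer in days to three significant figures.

For the 1D instantaneous-source solution, setting ∂C/∂t = 0 at fixed x gives v²t² + 2Dt − x² = 0, so t = (√(D² + v²x²) − D)/v².
√(D² + v²x²) = √(0.0271² + 0.116² × 12.5²) = 1.450; v² = 0.013456.
t = (1.450 − 0.0271)/0.013456 = 106 days (vs. the pure-advection estimate x/v = 108 d).

106 days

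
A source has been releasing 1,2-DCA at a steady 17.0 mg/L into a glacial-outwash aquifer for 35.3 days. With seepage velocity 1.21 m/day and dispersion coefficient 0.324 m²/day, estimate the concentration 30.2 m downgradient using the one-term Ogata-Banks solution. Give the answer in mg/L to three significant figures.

16.9 mg/L

For a continuous step input, C/C₀ ≈ ½·erfc((x−vt)/(2√(Dt))).
vt = 1.21 × 35.3 = 42.713 m and 2√(Dt) = 2√(0.324 × 35.3) = 6.764 m.
Argument (x−vt)/(2√(Dt)) = (30.2 − 42.713)/6.764 = -1.850; ½·erfc(-1.850) = 0.9956.
C = 17.0 × 0.9956 = 16.9 mg/L.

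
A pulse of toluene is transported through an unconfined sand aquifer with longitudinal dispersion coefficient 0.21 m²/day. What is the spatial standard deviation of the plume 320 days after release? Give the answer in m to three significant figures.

11.6 m

Dispersive spreading gives a Gaussian with σ² = 2Dt; advection only shifts the center.
σ = √(2 × 0.21 × 320) = 11.6 m.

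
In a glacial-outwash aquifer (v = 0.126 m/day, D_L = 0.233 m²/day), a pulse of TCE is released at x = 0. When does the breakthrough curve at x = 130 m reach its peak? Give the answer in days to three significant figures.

1020 days

For the 1D instantaneous-source solution, setting ∂C/∂t = 0 at fixed x gives v²t² + 2Dt − x² = 0, so t = (√(D² + v²x²) − D)/v².
√(D² + v²x²) = √(0.233² + 0.126² × 130²) = 16.38; v² = 0.015876.
t = (16.38 − 0.233)/0.015876 = 1020 days (vs. the pure-advection estimate x/v = 1030 d).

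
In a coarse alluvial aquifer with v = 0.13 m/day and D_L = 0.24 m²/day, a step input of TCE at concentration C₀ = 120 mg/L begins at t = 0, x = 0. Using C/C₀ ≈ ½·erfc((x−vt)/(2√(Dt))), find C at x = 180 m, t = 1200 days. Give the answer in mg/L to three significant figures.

For a continuous step input, C/C₀ ≈ ½·erfc((x−vt)/(2√(Dt))).
vt = 0.13 × 1200 = 156 m and 2√(Dt) = 2√(0.24 × 1200) = 33.94 m.
Argument (x−vt)/(2√(Dt)) = (180 − 156)/33.94 = 0.7071; ½·erfc(0.7071) = 0.1587.
C = 120 × 0.1587 = 19.0 mg/L.

19.0 mg/L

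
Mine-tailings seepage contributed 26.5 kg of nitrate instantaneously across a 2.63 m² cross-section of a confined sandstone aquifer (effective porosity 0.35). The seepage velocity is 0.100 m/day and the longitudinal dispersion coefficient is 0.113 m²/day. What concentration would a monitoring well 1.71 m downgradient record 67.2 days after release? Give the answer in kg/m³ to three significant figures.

1.29 kg/m³

For an instantaneous plane source, C(x,t) = M/(n_e·A·√(4πDt)) · exp(−(x−vt)²/(4Dt)), with n_e·A the pore (flow) area.
Plume center vt = 0.100 × 67.2 = 6.72 m, so the well at 1.71 m is 5.01 m upgradient of the peak.
√(4πDt) = 9.769 m, giving peak height M/(n_e·A·√(4πDt)) = 26.5/(0.35 × 2.63 × 9.769) = 2.947 kg/m³.
(x−vt)²/(4Dt) = (-5.01)²/(4 × 0.113 × 67.2) = 0.8264; exp(−0.8264) = 0.4376.
C = 2.947 × 0.4376 = 1.29 kg/m³.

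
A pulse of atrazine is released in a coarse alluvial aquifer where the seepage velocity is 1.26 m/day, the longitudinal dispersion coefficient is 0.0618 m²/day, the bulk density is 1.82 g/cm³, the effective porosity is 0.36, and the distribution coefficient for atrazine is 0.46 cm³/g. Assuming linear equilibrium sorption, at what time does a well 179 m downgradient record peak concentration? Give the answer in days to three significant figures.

472 days

Retardation factor R = 1 + ρ_b·K_d/n = 1 + 1.82 × 0.46/0.36 = 3.326.
Sorption retards both mechanisms: v_R = v/R = 0.3788 m/day, D_R = D/R = 0.01858 m²/day.
Peak time from v_R²t² + 2D_R t − x² = 0: t = (√(D_R² + v_R²x²) − D_R)/v_R².
√(D_R² + v_R²x²) = √(0.01858² + 0.3788² × 179²) = 67.81; v_R² = 0.1435.
t = (67.81 − 0.01858)/0.1435 = 472 days.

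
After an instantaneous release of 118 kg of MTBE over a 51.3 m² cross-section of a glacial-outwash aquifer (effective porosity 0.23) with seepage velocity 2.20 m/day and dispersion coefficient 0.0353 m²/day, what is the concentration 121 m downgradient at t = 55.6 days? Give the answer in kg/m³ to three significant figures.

1.61 kg/m³

For an instantaneous plane source, C(x,t) = M/(n_e·A·√(4πDt)) · exp(−(x−vt)²/(4Dt)), with n_e·A the pore (flow) area.
Plume center vt = 2.20 × 55.6 = 122.32 m, so the well at 121 m is 1.32 m upgradient of the peak.
√(4πDt) = 4.966 m, giving peak height M/(n_e·A·√(4πDt)) = 118/(0.23 × 51.3 × 4.966) = 2.014 kg/m³.
(x−vt)²/(4Dt) = (-1.32)²/(4 × 0.0353 × 55.6) = 0.2219; exp(−0.2219) = 0.8010.
C = 2.014 × 0.8010 = 1.61 kg/m³.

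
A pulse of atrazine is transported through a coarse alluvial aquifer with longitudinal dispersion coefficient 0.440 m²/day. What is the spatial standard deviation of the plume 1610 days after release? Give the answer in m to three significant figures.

37.6 m

Dispersive spreading gives a Gaussian with σ² = 2Dt; advection only shifts the center.
σ = √(2 × 0.440 × 1610) = 37.6 m.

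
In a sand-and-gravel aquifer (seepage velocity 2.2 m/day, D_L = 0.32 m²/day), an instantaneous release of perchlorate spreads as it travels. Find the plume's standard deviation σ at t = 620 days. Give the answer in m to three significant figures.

19.9 m

Dispersive spreading gives a Gaussian with σ² = 2Dt; advection only shifts the center.
σ = √(2 × 0.32 × 620) = 19.9 m.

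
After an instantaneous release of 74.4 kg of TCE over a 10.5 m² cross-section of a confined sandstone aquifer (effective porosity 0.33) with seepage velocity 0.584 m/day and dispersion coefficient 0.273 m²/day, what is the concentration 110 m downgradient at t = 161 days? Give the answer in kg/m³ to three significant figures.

0.214 kg/m³

For an instantaneous plane source, C(x,t) = M/(n_e·A·√(4πDt)) · exp(−(x−vt)²/(4Dt)), with n_e·A the pore (flow) area.
Plume center vt = 0.584 × 161 = 94.024 m, so the well at 110 m is 15.976 m downgradient of the peak.
√(4πDt) = 23.50 m, giving peak height M/(n_e·A·√(4πDt)) = 74.4/(0.33 × 10.5 × 23.50) = 0.9137 kg/m³.
(x−vt)²/(4Dt) = (15.976)²/(4 × 0.273 × 161) = 1.452; exp(−1.452) = 0.2341.
C = 0.9137 × 0.2341 = 0.214 kg/m³.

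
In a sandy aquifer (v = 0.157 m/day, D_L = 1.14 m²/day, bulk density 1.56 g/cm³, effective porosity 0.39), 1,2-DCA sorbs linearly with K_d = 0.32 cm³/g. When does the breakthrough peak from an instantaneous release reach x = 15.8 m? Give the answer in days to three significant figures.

147 days

Retardation factor R = 1 + ρ_b·K_d/n = 1 + 1.56 × 0.32/0.39 = 2.280.
Sorption retards both mechanisms: v_R = v/R = 0.06886 m/day, D_R = D/R = 0.5000 m²/day.
Peak time from v_R²t² + 2D_R t − x² = 0: t = (√(D_R² + v_R²x²) − D_R)/v_R².
√(D_R² + v_R²x²) = √(0.5000² + 0.06886² × 15.8²) = 1.197; v_R² = 0.004742.
t = (1.197 − 0.5000)/0.004742 = 147 days.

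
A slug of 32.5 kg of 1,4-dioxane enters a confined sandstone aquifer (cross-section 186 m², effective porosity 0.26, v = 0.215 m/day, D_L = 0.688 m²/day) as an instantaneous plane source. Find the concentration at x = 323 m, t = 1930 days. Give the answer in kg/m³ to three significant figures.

For an instantaneous plane source, C(x,t) = M/(n_e·A·√(4πDt)) · exp(−(x−vt)²/(4Dt)), with n_e·A the pore (flow) area.
Plume center vt = 0.215 × 1930 = 414.95 m, so the well at 323 m is 91.95 m upgradient of the peak.
√(4πDt) = 129.2 m, giving peak height M/(n_e·A·√(4πDt)) = 32.5/(0.26 × 186 × 129.2) = 0.005202 kg/m³.
(x−vt)²/(4Dt) = (-91.95)²/(4 × 0.688 × 1930) = 1.592; exp(−1.592) = 0.2035.
C = 0.005202 × 0.2035 = 0.00106 kg/m³.

0.00106 kg/m³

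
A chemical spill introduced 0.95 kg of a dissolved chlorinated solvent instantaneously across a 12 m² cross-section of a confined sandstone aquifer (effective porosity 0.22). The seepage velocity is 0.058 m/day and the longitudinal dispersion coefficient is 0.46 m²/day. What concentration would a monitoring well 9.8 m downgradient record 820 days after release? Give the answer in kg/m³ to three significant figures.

For an instantaneous plane source, C(x,t) = M/(n_e·A·√(4πDt)) · exp(−(x−vt)²/(4Dt)), with n_e·A the pore (flow) area.
Plume center vt = 0.058 × 820 = 47.56 m, so the well at 9.8 m is 37.76 m upgradient of the peak.
√(4πDt) = 68.85 m, giving peak height M/(n_e·A·√(4πDt)) = 0.95/(0.22 × 12 × 68.85) = 0.005227 kg/m³.
(x−vt)²/(4Dt) = (-37.76)²/(4 × 0.46 × 820) = 0.9450; exp(−0.9450) = 0.3887.
C = 0.005227 × 0.3887 = 0.00203 kg/m³.

0.00203 kg/m³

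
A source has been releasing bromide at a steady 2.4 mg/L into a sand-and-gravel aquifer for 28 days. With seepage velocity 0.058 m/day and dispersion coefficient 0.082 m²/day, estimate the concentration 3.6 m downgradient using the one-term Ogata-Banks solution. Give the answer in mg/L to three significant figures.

0.428 mg/L

For a continuous step input, C/C₀ ≈ ½·erfc((x−vt)/(2√(Dt))).
vt = 0.058 × 28 = 1.624 m and 2√(Dt) = 2√(0.082 × 28) = 3.031 m.
Argument (x−vt)/(2√(Dt)) = (3.6 − 1.624)/3.031 = 0.6519; ½·erfc(0.6519) = 0.1783.
C = 2.4 × 0.1783 = 0.428 mg/L.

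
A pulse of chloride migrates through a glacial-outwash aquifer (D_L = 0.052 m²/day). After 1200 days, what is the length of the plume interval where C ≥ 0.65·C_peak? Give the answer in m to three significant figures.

The plume is Gaussian with σ = √(2Dt) = √(2 × 0.052 × 1200) = 11.17 m.
C/C_peak = exp(−Δx²/(2σ²)) = 0.65 ⇒ Δx = σ·√(−2 ln 0.65) = 11.17 × 0.9282 = 10.37 m.
Width = 2Δx = 20.7 m.

20.7 m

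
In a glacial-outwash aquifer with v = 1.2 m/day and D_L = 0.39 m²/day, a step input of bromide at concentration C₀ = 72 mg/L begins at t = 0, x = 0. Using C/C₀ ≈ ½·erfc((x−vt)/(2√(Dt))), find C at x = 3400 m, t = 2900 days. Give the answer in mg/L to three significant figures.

For a continuous step input, C/C₀ ≈ ½·erfc((x−vt)/(2√(Dt))).
vt = 1.2 × 2900 = 3480 m and 2√(Dt) = 2√(0.39 × 2900) = 67.26 m.
Argument (x−vt)/(2√(Dt)) = (3400 − 3480)/67.26 = -1.189; ½·erfc(-1.189) = 0.9537.
C = 72 × 0.9537 = 68.7 mg/L.

68.7 mg/L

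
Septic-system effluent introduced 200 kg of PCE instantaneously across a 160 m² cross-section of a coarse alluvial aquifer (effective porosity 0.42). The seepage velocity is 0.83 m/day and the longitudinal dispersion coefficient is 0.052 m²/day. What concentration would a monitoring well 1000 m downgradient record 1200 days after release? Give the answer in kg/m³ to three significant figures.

For an instantaneous plane source, C(x,t) = M/(n_e·A·√(4πDt)) · exp(−(x−vt)²/(4Dt)), with n_e·A the pore (flow) area.
Plume center vt = 0.83 × 1200 = 996 m, so the well at 1000 m is 4 m downgradient of the peak.
√(4πDt) = 28.00 m, giving peak height M/(n_e·A·√(4πDt)) = 200/(0.42 × 160 × 28.00) = 0.1063 kg/m³.
(x−vt)²/(4Dt) = (4)²/(4 × 0.052 × 1200) = 0.06410; exp(−0.06410) = 0.9379.
C = 0.1063 × 0.9379 = 0.0997 kg/m³.

0.0997 kg/m³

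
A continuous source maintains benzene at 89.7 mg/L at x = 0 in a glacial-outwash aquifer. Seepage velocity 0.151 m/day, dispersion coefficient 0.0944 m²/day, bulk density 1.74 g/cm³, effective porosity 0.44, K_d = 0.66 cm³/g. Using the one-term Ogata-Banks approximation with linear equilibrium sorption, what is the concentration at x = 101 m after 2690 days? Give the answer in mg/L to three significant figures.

74.8 mg/L

Retardation factor R = 1 + ρ_b·K_d/n = 1 + 1.74 × 0.66/0.44 = 3.610.
Sorption retards both mechanisms: v_R = v/R = 0.04183 m/day, D_R = D/R = 0.02615 m²/day.
v_R·t = 0.04183 × 2690 = 112.5227 m; 2√(D_R t) = 16.77 m; argument = (101 − 112.5227)/16.77 = -0.6871.
C = C₀ × ½·erfc(-0.6871) = 89.7 × 0.8344 = 74.8 mg/L.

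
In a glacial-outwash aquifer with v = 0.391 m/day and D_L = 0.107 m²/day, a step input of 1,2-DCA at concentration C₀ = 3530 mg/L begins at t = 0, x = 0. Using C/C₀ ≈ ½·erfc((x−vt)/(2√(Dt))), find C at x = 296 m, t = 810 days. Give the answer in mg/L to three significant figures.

3330 mg/L

For a continuous step input, C/C₀ ≈ ½·erfc((x−vt)/(2√(Dt))).
vt = 0.391 × 810 = 316.71 m and 2√(Dt) = 2√(0.107 × 810) = 18.62 m.
Argument (x−vt)/(2√(Dt)) = (296 − 316.71)/18.62 = -1.112; ½·erfc(-1.112) = 0.9421.
C = 3530 × 0.9421 = 3330 mg/L.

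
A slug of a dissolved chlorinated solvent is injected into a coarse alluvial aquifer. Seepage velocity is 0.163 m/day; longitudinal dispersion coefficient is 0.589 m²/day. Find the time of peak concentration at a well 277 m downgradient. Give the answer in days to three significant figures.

For the 1D instantaneous-source solution, setting ∂C/∂t = 0 at fixed x gives v²t² + 2Dt − x² = 0, so t = (√(D² + v²x²) − D)/v².
√(D² + v²x²) = √(0.589² + 0.163² × 277²) = 45.15; v² = 0.026569.
t = (45.15 − 0.589)/0.026569 = 1680 days (vs. the pure-advection estimate x/v = 1700 d).

1680 days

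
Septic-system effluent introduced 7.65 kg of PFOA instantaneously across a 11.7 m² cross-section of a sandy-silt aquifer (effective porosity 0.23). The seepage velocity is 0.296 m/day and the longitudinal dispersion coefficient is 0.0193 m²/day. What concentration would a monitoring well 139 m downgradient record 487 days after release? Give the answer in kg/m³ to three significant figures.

0.129 kg/m³

For an instantaneous plane source, C(x,t) = M/(n_e·A·√(4πDt)) · exp(−(x−vt)²/(4Dt)), with n_e·A the pore (flow) area.
Plume center vt = 0.296 × 487 = 144.152 m, so the well at 139 m is 5.152 m upgradient of the peak.
√(4πDt) = 10.87 m, giving peak height M/(n_e·A·√(4πDt)) = 7.65/(0.23 × 11.7 × 10.87) = 0.2615 kg/m³.
(x−vt)²/(4Dt) = (-5.152)²/(4 × 0.0193 × 487) = 0.7060; exp(−0.7060) = 0.4936.
C = 0.2615 × 0.4936 = 0.129 kg/m³.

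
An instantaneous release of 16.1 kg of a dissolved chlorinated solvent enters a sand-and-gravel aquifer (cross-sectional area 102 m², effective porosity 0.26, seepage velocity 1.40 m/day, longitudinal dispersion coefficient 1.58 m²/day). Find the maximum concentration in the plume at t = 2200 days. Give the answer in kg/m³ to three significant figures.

0.00290 kg/m³

The peak of an instantaneous 1D plume sits at x = vt; there the Gaussian factor is 1 and C_max = M/(n_e·A·√(4πDt)), where n_e·A is the pore area the mass is dissolved in.
√(4πDt) = √(4π × 1.58 × 2200) = 209.0 m, so C_max = 16.1/(0.26 × 102 × 209.0) = 0.00290 kg/m³.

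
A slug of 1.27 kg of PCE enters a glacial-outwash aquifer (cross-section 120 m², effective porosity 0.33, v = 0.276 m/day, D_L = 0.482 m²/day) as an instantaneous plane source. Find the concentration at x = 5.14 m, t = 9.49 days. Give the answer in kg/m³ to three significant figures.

For an instantaneous plane source, C(x,t) = M/(n_e·A·√(4πDt)) · exp(−(x−vt)²/(4Dt)), with n_e·A the pore (flow) area.
Plume center vt = 0.276 × 9.49 = 2.61924 m, so the well at 5.14 m is 2.52076 m downgradient of the peak.
√(4πDt) = 7.582 m, giving peak height M/(n_e·A·√(4πDt)) = 1.27/(0.33 × 120 × 7.582) = 0.004230 kg/m³.
(x−vt)²/(4Dt) = (2.52076)²/(4 × 0.482 × 9.49) = 0.3473; exp(−0.3473) = 0.7066.
C = 0.004230 × 0.7066 = 0.00299 kg/m³.

0.00299 kg/m³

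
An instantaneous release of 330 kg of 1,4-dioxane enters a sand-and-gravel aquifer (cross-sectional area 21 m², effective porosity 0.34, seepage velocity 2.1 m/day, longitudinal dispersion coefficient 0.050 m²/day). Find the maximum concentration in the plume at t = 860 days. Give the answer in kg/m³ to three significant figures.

1.99 kg/m³

The peak of an instantaneous 1D plume sits at x = vt; there the Gaussian factor is 1 and C_max = M/(n_e·A·√(4πDt)), where n_e·A is the pore area the mass is dissolved in.
√(4πDt) = √(4π × 0.050 × 860) = 23.25 m, so C_max = 330/(0.34 × 21 × 23.25) = 1.99 kg/m³.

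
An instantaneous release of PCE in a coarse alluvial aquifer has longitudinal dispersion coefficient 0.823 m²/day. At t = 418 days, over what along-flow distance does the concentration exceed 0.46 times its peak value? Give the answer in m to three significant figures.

65.4 m

The plume is Gaussian with σ = √(2Dt) = √(2 × 0.823 × 418) = 26.23 m.
C/C_peak = exp(−Δx²/(2σ²)) = 0.46 ⇒ Δx = σ·√(−2 ln 0.46) = 26.23 × 1.246 = 32.68 m.
Width = 2Δx = 65.4 m.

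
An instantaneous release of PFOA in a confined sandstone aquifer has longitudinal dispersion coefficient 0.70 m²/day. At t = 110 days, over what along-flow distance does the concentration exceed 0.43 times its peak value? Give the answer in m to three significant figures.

The plume is Gaussian with σ = √(2Dt) = √(2 × 0.70 × 110) = 12.41 m.
C/C_peak = exp(−Δx²/(2σ²)) = 0.43 ⇒ Δx = σ·√(−2 ln 0.43) = 12.41 × 1.299 = 16.12 m.
Width = 2Δx = 32.2 m.

32.2 m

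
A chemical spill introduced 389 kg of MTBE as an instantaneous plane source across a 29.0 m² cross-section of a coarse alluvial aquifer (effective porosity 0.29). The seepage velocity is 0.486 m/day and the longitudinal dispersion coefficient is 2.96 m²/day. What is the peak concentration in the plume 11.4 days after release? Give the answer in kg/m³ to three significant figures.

2.25 kg/m³

The peak of an instantaneous 1D plume sits at x = vt; there the Gaussian factor is 1 and C_max = M/(n_e·A·√(4πDt)), where n_e·A is the pore area the mass is dissolved in.
√(4πDt) = √(4π × 2.96 × 11.4) = 20.59 m, so C_max = 389/(0.29 × 29.0 × 20.59) = 2.25 kg/m³.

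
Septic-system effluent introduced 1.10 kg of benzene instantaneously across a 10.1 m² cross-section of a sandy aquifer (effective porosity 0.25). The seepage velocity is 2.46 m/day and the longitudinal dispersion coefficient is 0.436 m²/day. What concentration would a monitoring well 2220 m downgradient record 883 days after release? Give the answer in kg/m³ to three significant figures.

For an instantaneous plane source, C(x,t) = M/(n_e·A·√(4πDt)) · exp(−(x−vt)²/(4Dt)), with n_e·A the pore (flow) area.
Plume center vt = 2.46 × 883 = 2172.18 m, so the well at 2220 m is 47.82 m downgradient of the peak.
√(4πDt) = 69.56 m, giving peak height M/(n_e·A·√(4πDt)) = 1.10/(0.25 × 10.1 × 69.56) = 0.006263 kg/m³.
(x−vt)²/(4Dt) = (47.82)²/(4 × 0.436 × 883) = 1.485; exp(−1.485) = 0.2265.
C = 0.006263 × 0.2265 = 0.00142 kg/m³.

0.00142 kg/m³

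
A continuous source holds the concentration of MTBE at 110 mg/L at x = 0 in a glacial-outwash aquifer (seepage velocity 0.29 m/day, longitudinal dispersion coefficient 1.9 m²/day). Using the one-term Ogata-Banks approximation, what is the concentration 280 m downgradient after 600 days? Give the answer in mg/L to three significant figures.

For a continuous step input, C/C₀ ≈ ½·erfc((x−vt)/(2√(Dt))).
vt = 0.29 × 600 = 174 m and 2√(Dt) = 2√(1.9 × 600) = 67.53 m.
Argument (x−vt)/(2√(Dt)) = (280 − 174)/67.53 = 1.570; ½·erfc(1.570) = 0.01320.
C = 110 × 0.01320 = 1.45 mg/L.

1.45 mg/L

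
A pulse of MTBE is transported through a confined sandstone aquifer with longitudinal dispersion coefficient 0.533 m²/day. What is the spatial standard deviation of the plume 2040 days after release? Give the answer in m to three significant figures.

46.6 m

Dispersive spreading gives a Gaussian with σ² = 2Dt; advection only shifts the center.
σ = √(2 × 0.533 × 2040) = 46.6 m.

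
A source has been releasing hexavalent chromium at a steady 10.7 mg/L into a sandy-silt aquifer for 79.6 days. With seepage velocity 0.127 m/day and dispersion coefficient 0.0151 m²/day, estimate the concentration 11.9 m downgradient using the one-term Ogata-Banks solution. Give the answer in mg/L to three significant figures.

For a continuous step input, C/C₀ ≈ ½·erfc((x−vt)/(2√(Dt))).
vt = 0.127 × 79.6 = 10.1092 m and 2√(Dt) = 2√(0.0151 × 79.6) = 2.193 m.
Argument (x−vt)/(2√(Dt)) = (11.9 − 10.1092)/2.193 = 0.8166; ½·erfc(0.8166) = 0.1241.
C = 10.7 × 0.1241 = 1.33 mg/L.

1.33 mg/L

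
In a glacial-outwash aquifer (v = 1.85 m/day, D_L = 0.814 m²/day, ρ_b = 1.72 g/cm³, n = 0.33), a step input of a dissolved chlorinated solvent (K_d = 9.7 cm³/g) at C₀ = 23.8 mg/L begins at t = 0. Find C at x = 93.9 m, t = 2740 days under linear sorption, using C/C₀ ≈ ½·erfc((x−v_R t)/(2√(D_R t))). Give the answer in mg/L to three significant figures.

Retardation factor R = 1 + ρ_b·K_d/n = 1 + 1.72 × 9.7/0.33 = 51.56.
Sorption retards both mechanisms: v_R = v/R = 0.03588 m/day, D_R = D/R = 0.01579 m²/day.
v_R·t = 0.03588 × 2740 = 98.3112 m; 2√(D_R t) = 13.16 m; argument = (93.9 − 98.3112)/13.16 = -0.3352.
C = C₀ × ½·erfc(-0.3352) = 23.8 × 0.6823 = 16.2 mg/L.

16.2 mg/L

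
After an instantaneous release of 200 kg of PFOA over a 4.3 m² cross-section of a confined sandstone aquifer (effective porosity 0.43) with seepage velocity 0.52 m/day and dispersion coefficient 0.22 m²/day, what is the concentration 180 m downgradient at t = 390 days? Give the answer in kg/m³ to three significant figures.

For an instantaneous plane source, C(x,t) = M/(n_e·A·√(4πDt)) · exp(−(x−vt)²/(4Dt)), with n_e·A the pore (flow) area.
Plume center vt = 0.52 × 390 = 202.8 m, so the well at 180 m is 22.8 m upgradient of the peak.
√(4πDt) = 32.84 m, giving peak height M/(n_e·A·√(4πDt)) = 200/(0.43 × 4.3 × 32.84) = 3.294 kg/m³.
(x−vt)²/(4Dt) = (-22.8)²/(4 × 0.22 × 390) = 1.515; exp(−1.515) = 0.2198.
C = 3.294 × 0.2198 = 0.724 kg/m³.

0.724 kg/m³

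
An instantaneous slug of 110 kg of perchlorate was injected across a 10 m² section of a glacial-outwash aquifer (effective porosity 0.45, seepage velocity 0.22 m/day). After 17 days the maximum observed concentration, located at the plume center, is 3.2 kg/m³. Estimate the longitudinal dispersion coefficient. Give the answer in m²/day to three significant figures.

0.273 m²/day

At the plume center C_max = M/(n_e·A·√(4πDt)), so D = M²/(4πt·(n_e·A·C_max)²).
n_e·A·C_max = 0.45 × 10 × 3.2 = 14.40 kg/m.
D = 110²/(4π × 17 × 14.40²) = 0.273 m²/day.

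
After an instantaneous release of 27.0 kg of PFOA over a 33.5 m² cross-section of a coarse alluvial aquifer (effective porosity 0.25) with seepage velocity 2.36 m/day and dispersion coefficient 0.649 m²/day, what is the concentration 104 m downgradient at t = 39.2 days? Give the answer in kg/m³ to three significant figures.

For an instantaneous plane source, C(x,t) = M/(n_e·A·√(4πDt)) · exp(−(x−vt)²/(4Dt)), with n_e·A the pore (flow) area.
Plume center vt = 2.36 × 39.2 = 92.512 m, so the well at 104 m is 11.488 m downgradient of the peak.
√(4πDt) = 17.88 m, giving peak height M/(n_e·A·√(4πDt)) = 27.0/(0.25 × 33.5 × 17.88) = 0.1803 kg/m³.
(x−vt)²/(4Dt) = (11.488)²/(4 × 0.649 × 39.2) = 1.297; exp(−1.297) = 0.2734.
C = 0.1803 × 0.2734 = 0.0493 kg/m³.

0.0493 kg/m³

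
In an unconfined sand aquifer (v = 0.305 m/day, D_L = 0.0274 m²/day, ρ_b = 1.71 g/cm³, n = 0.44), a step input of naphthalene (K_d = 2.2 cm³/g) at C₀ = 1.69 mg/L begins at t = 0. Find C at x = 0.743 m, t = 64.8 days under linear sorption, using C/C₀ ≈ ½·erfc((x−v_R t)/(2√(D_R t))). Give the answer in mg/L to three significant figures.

1.66 mg/L

Retardation factor R = 1 + ρ_b·K_d/n = 1 + 1.71 × 2.2/0.44 = 9.550.
Sorption retards both mechanisms: v_R = v/R = 0.03194 m/day, D_R = D/R = 0.002869 m²/day.
v_R·t = 0.03194 × 64.8 = 2.069712 m; 2√(D_R t) = 0.8623 m; argument = (0.743 − 2.069712)/0.8623 = -1.539.
C = C₀ × ½·erfc(-1.539) = 1.69 × 0.9852 = 1.66 mg/L.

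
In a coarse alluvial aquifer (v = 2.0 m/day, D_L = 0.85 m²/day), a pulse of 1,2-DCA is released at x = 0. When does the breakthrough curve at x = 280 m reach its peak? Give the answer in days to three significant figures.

For the 1D instantaneous-source solution, setting ∂C/∂t = 0 at fixed x gives v²t² + 2Dt − x² = 0, so t = (√(D² + v²x²) − D)/v².
√(D² + v²x²) = √(0.85² + 2.0² × 280²) = 560.0; v² = 4.
t = (560.0 − 0.85)/4 = 140 days (vs. the pure-advection estimate x/v = 140 d).

140 days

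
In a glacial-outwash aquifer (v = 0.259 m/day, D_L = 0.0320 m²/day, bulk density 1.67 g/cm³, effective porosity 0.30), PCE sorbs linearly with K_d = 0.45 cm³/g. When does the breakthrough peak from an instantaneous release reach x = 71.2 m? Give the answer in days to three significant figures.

962 days

Retardation factor R = 1 + ρ_b·K_d/n = 1 + 1.67 × 0.45/0.30 = 3.505.
Sorption retards both mechanisms: v_R = v/R = 0.07389 m/day, D_R = D/R = 0.009130 m²/day.
Peak time from v_R²t² + 2D_R t − x² = 0: t = (√(D_R² + v_R²x²) − D_R)/v_R².
√(D_R² + v_R²x²) = √(0.009130² + 0.07389² × 71.2²) = 5.261; v_R² = 0.005460.
t = (5.261 − 0.009130)/0.005460 = 962 days.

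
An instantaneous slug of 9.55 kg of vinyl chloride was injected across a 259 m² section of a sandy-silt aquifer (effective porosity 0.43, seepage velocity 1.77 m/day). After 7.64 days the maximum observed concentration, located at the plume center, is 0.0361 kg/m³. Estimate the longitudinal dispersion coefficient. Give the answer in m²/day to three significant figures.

0.0588 m²/day

At the plume center C_max = M/(n_e·A·√(4πDt)), so D = M²/(4πt·(n_e·A·C_max)²).
n_e·A·C_max = 0.43 × 259 × 0.0361 = 4.020 kg/m.
D = 9.55²/(4π × 7.64 × 4.020²) = 0.0588 m²/day.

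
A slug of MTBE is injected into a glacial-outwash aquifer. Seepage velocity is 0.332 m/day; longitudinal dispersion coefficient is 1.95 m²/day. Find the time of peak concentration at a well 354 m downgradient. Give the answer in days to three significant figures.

1050 days

For the 1D instantaneous-source solution, setting ∂C/∂t = 0 at fixed x gives v²t² + 2Dt − x² = 0, so t = (√(D² + v²x²) − D)/v².
√(D² + v²x²) = √(1.95² + 0.332² × 354²) = 117.5; v² = 0.110224.
t = (117.5 − 1.95)/0.110224 = 1050 days (vs. the pure-advection estimate x/v = 1070 d).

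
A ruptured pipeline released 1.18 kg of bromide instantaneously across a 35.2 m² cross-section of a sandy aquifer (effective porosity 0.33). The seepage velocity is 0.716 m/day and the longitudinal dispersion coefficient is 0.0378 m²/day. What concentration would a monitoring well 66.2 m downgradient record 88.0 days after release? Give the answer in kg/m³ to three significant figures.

0.00731 kg/m³

For an instantaneous plane source, C(x,t) = M/(n_e·A·√(4πDt)) · exp(−(x−vt)²/(4Dt)), with n_e·A the pore (flow) area.
Plume center vt = 0.716 × 88.0 = 63.008 m, so the well at 66.2 m is 3.192 m downgradient of the peak.
√(4πDt) = 6.465 m, giving peak height M/(n_e·A·√(4πDt)) = 1.18/(0.33 × 35.2 × 6.465) = 0.01571 kg/m³.
(x−vt)²/(4Dt) = (3.192)²/(4 × 0.0378 × 88.0) = 0.7658; exp(−0.7658) = 0.4650.
C = 0.01571 × 0.4650 = 0.00731 kg/m³.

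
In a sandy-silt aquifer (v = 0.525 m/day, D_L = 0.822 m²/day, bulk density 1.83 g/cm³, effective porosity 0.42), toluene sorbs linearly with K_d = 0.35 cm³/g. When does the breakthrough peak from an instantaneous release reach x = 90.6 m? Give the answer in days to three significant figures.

Retardation factor R = 1 + ρ_b·K_d/n = 1 + 1.83 × 0.35/0.42 = 2.525.
Sorption retards both mechanisms: v_R = v/R = 0.2079 m/day, D_R = D/R = 0.3255 m²/day.
Peak time from v_R²t² + 2D_R t − x² = 0: t = (√(D_R² + v_R²x²) − D_R)/v_R².
√(D_R² + v_R²x²) = √(0.3255² + 0.2079² × 90.6²) = 18.84; v_R² = 0.04322.
t = (18.84 − 0.3255)/0.04322 = 428 days.

428 days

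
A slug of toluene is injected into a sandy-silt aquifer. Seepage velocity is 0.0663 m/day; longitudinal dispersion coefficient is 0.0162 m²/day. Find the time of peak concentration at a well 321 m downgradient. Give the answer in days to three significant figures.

4840 days

For the 1D instantaneous-source solution, setting ∂C/∂t = 0 at fixed x gives v²t² + 2Dt − x² = 0, so t = (√(D² + v²x²) − D)/v².
√(D² + v²x²) = √(0.0162² + 0.0663² × 321²) = 21.28; v² = 0.00439569.
t = (21.28 − 0.0162)/0.00439569 = 4840 days (vs. the pure-advection estimate x/v = 4840 d).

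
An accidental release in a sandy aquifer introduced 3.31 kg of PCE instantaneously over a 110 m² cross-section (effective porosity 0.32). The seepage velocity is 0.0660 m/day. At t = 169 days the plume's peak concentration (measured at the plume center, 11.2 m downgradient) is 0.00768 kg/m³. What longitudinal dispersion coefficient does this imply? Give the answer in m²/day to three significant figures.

0.0706 m²/day

At the plume center C_max = M/(n_e·A·√(4πDt)), so D = M²/(4πt·(n_e·A·C_max)²).
n_e·A·C_max = 0.32 × 110 × 0.00768 = 0.2703 kg/m.
D = 3.31²/(4π × 169 × 0.2703²) = 0.0706 m²/day.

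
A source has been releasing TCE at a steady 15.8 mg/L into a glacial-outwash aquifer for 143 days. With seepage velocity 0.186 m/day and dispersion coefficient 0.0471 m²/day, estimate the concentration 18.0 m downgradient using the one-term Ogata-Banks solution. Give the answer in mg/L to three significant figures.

For a continuous step input, C/C₀ ≈ ½·erfc((x−vt)/(2√(Dt))).
vt = 0.186 × 143 = 26.598 m and 2√(Dt) = 2√(0.0471 × 143) = 5.190 m.
Argument (x−vt)/(2√(Dt)) = (18.0 − 26.598)/5.190 = -1.657; ½·erfc(-1.657) = 0.9904.
C = 15.8 × 0.9904 = 15.6 mg/L.

15.6 mg/L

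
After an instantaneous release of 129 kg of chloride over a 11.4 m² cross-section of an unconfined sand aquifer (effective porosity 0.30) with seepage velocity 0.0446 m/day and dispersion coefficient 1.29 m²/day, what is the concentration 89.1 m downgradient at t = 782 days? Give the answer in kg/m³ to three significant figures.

0.162 kg/m³

For an instantaneous plane source, C(x,t) = M/(n_e·A·√(4πDt)) · exp(−(x−vt)²/(4Dt)), with n_e·A the pore (flow) area.
Plume center vt = 0.0446 × 782 = 34.8772 m, so the well at 89.1 m is 54.2228 m downgradient of the peak.
√(4πDt) = 112.6 m, giving peak height M/(n_e·A·√(4πDt)) = 129/(0.30 × 11.4 × 112.6) = 0.3350 kg/m³.
(x−vt)²/(4Dt) = (54.2228)²/(4 × 1.29 × 782) = 0.7286; exp(−0.7286) = 0.4826.
C = 0.3350 × 0.4826 = 0.162 kg/m³.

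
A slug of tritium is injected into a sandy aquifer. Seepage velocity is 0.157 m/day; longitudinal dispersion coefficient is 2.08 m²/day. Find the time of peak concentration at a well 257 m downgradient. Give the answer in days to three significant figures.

1550 days

For the 1D instantaneous-source solution, setting ∂C/∂t = 0 at fixed x gives v²t² + 2Dt − x² = 0, so t = (√(D² + v²x²) − D)/v².
√(D² + v²x²) = √(2.08² + 0.157² × 257²) = 40.40; v² = 0.024649.
t = (40.40 − 2.08)/0.024649 = 1550 days (vs. the pure-advection estimate x/v = 1640 d).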